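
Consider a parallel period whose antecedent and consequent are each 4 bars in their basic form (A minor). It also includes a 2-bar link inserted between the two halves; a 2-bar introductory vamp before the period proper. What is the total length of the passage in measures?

12 measures

Basic parallel period: 4 + 4 = 8 bars.
8 (basic form) + 2 (link) + 2 (introduction) = 12.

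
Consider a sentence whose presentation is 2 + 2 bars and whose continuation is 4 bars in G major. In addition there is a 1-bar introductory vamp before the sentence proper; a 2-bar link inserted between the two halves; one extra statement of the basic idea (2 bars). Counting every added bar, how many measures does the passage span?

Basic sentence: 2 + 2 + 4 = 8 bars.
8 (basic form) + 1 (introduction) + 2 (link) + 2 (extra statement) = 13.

13 measures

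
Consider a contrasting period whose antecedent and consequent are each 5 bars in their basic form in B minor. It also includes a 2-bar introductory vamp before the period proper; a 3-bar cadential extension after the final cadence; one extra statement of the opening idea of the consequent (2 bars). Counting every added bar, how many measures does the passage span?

Basic contrasting period: 5 + 5 = 10 bars.
10 (basic form) + 2 (introduction) + 3 (cadential extension) + 2 (extra statement) = 17.

17 measures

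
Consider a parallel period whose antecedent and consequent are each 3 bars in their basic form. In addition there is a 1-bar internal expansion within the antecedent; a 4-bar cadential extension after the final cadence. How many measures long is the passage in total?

Basic parallel period: 3 + 3 = 6 bars.
6 (basic form) + 1 (internal expansion) + 4 (cadential extension) = 11.

11 measures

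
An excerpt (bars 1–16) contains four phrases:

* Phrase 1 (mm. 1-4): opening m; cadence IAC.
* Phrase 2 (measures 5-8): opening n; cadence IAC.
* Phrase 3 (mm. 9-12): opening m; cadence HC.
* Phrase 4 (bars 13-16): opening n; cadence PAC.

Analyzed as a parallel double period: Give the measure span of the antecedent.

In a double period the four phrases pair into a large antecedent (phrases 1–2, ending imperfect authentic cadence) and a large consequent (phrases 3–4, ending perfect authentic cadence). The antecedent spans mm. 1-8.

measures 1–8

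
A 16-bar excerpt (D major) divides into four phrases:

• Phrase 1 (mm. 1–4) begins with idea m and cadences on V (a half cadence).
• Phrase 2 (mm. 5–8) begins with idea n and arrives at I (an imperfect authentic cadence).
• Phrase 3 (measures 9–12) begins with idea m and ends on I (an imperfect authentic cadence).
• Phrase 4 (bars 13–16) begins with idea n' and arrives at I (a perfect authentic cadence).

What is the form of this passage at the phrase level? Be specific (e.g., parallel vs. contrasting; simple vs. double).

parallel double period

Four phrases in two halves: the first half (bars 1–8) ends with an imperfect authentic cadence, the second (mm. 9–16) with a perfect authentic cadence — a large antecedent–consequent pair, i.e. a double period.
Phrase 3 begins with the same material as phrase 1, making it parallel.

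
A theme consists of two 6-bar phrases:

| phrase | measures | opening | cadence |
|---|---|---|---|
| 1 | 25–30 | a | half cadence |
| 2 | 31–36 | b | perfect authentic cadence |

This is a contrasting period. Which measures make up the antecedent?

The phrase ending with the weaker cadence (half cadence) is the antecedent; the one ending more conclusively (perfect authentic cadence) is the consequent. The antecedent is measures 25–30.

measures 25–30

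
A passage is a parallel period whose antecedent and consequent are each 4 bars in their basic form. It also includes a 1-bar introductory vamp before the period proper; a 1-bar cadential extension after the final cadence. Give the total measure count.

Basic parallel period: 4 + 4 = 8 bars.
8 (basic form) + 1 (introduction) + 1 (cadential extension) = 10.

10 measures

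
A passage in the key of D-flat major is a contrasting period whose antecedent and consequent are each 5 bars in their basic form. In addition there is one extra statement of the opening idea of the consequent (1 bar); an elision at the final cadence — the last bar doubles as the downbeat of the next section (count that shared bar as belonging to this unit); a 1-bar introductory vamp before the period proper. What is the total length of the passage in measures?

Basic contrasting period: 5 + 5 = 10 bars.
10 (basic form) + 1 (extra statement) + 1 (introduction) = 12.
The elision shares a bar with the next section but does not change this unit's count.

12 measures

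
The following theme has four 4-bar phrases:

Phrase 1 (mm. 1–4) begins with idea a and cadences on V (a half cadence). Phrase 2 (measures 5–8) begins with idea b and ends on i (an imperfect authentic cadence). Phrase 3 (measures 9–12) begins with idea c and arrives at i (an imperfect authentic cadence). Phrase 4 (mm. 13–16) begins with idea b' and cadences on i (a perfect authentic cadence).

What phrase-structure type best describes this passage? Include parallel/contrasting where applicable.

Four phrases in two halves: the first half (mm. 1–8) ends with an imperfect authentic cadence, the second (bars 9–16) with a perfect authentic cadence — a large antecedent–consequent pair, i.e. a double period.
Phrase 3 begins with different material from phrase 1, making it contrasting.

contrasting double period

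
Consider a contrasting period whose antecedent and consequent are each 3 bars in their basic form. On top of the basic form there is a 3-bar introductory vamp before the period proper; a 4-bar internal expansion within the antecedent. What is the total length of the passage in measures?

Basic contrasting period: 3 + 3 = 6 bars.
6 (basic form) + 3 (introduction) + 4 (internal expansion) = 13.

13 measures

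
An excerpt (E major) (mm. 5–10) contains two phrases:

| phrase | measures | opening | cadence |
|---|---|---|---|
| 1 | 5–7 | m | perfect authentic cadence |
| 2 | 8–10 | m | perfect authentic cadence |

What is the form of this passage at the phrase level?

repeated phrase

Both phrases have the same opening (m) and the same cadence (perfect authentic cadence): the second is a restatement, not a consequent, so this is a repeated phrase rather than a period.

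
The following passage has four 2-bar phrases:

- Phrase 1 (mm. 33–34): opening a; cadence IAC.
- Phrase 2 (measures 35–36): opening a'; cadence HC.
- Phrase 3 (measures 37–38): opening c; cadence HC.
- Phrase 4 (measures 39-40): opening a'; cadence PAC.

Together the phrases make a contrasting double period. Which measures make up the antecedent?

In a double period the first pair of phrases (ending half cadence) is the large antecedent and the second pair (ending perfect authentic cadence) is the large consequent; the antecedent is measures 33–36.

measures 33–36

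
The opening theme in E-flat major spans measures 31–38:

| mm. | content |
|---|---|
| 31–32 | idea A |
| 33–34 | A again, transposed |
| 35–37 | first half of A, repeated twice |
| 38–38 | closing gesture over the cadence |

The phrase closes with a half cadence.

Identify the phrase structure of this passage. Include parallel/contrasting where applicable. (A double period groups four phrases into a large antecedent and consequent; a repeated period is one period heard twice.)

sentence

Basic idea (mm. 31-32) + its repetition (measures 33-34) form the presentation; fragmentation and cadence (mm. 35–38) form the continuation — the 8-bar whole is a sentence.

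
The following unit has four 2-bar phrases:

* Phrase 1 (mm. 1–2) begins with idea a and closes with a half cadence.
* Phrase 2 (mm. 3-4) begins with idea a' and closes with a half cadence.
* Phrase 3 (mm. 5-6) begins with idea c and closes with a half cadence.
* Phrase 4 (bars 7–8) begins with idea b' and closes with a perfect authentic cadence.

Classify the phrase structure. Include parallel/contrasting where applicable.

contrasting double period

Four phrases in two halves: the first half (mm. 1–4) ends with a half cadence, the second (mm. 5–8) with a perfect authentic cadence — a large antecedent–consequent pair, i.e. a double period.
Phrase 3 begins with different material from phrase 1, making it contrasting.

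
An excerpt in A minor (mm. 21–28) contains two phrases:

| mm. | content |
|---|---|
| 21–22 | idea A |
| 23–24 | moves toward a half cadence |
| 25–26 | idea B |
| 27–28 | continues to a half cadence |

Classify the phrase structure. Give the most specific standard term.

phrase group

The second phrase closes with a half cadence, which is not stronger than the first phrase's half cadence; without a weak→strong cadential pair there is no antecedent–consequent relationship, so this is a phrase group rather than a period.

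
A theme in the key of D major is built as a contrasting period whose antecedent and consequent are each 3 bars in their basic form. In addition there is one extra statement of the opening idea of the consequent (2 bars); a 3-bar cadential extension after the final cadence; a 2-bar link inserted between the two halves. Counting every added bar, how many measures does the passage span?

13 measures

Basic contrasting period: 3 + 3 = 6 bars.
6 (basic form) + 2 (extra statement) + 3 (cadential extension) + 2 (link) = 13.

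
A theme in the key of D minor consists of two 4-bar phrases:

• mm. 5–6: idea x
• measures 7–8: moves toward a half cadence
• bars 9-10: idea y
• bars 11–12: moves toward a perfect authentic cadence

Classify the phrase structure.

Phrase 1 ends with a half cadence (weaker) and phrase 2 with a perfect authentic cadence (stronger): antecedent + consequent = a period.
The two phrases open with different material (x / y), so the period is contrasting.

contrasting period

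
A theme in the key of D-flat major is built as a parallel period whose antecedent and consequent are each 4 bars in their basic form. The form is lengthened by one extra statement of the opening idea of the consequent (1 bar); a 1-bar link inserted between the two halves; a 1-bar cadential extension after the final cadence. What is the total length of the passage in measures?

Basic parallel period: 4 + 4 = 8 bars.
8 (basic form) + 1 (extra statement) + 1 (link) + 1 (cadential extension) = 11.

11 measures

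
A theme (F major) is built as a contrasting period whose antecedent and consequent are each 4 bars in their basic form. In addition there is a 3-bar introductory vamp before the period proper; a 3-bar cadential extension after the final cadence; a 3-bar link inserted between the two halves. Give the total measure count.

Basic contrasting period: 4 + 4 = 8 bars.
8 (basic form) + 3 (introduction) + 3 (cadential extension) + 3 (link) = 17.

17 measures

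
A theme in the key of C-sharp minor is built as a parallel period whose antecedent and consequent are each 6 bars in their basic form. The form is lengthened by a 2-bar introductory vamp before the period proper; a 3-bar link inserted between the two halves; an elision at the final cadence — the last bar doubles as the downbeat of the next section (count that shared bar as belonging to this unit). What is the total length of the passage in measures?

17 measures

Basic parallel period: 6 + 6 = 12 bars.
12 (basic form) + 2 (introduction) + 3 (link) = 17.
The elision shares a bar with the next section but does not change this unit's count.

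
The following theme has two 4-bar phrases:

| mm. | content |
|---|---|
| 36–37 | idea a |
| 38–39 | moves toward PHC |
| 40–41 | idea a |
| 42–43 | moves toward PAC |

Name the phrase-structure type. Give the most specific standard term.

parallel period

Phrase 1 ends with a Phrygian half cadence (weaker) and phrase 2 with a perfect authentic cadence (stronger): antecedent + consequent = a period.
The two phrases open with the same material (a / a), so the period is parallel.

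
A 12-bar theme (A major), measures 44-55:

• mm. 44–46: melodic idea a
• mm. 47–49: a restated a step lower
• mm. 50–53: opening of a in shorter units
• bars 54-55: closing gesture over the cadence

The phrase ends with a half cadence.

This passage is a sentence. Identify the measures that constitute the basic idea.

measures 44–46

The presentation of a sentence is the basic idea (mm. 44–46) plus its repetition (mm. 47–49); the basic idea is therefore measures 44–46.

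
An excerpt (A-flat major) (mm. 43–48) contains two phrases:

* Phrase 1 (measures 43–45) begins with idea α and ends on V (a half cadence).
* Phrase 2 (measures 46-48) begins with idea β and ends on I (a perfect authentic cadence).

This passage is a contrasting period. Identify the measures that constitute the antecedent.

The antecedent is the phrase ending with the weaker cadence (half cadence, phrase 1) and the consequent the one ending more conclusively (perfect authentic cadence, phrase 2); the antecedent is measures 43–45.

measures 43–45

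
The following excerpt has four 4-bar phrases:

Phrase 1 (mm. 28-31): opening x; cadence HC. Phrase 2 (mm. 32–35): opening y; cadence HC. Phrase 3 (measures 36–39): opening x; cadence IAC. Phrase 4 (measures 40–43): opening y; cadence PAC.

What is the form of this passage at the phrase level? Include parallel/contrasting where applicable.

Four phrases in two halves: the first half (bars 28-35) ends with a half cadence, the second (mm. 36–43) with a perfect authentic cadence — a large antecedent–consequent pair, i.e. a double period.
Phrase 3 begins with the same material as phrase 1, making it parallel.

parallel double period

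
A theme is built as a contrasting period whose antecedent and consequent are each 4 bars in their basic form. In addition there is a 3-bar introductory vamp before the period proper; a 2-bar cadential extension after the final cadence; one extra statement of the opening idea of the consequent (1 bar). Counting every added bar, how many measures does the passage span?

14 measures

Basic contrasting period: 4 + 4 = 8 bars.
8 (basic form) + 3 (introduction) + 2 (cadential extension) + 1 (extra statement) = 14.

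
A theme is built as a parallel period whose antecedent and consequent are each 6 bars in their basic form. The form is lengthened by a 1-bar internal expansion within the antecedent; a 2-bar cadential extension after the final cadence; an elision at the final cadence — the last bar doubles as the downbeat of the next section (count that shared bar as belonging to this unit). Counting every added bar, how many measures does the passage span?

15 measures

Basic parallel period: 6 + 6 = 12 bars.
12 (basic form) + 1 (internal expansion) + 2 (cadential extension) = 15.
The elision shares a bar with the next section but does not change this unit's count.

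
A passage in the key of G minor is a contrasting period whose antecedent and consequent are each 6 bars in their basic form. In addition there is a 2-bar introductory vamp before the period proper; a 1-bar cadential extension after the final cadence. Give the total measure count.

15 measures

Basic contrasting period: 6 + 6 = 12 bars.
12 (basic form) + 2 (introduction) + 1 (cadential extension) = 15.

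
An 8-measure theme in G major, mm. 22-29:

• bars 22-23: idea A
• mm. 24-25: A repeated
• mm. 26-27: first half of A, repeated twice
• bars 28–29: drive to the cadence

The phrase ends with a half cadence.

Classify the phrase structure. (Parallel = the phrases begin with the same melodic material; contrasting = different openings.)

Basic idea (measures 22-23) + its repetition (mm. 24-25) form the presentation; fragmentation and cadence (mm. 26-29) form the continuation — the 8-bar whole is a sentence.

sentence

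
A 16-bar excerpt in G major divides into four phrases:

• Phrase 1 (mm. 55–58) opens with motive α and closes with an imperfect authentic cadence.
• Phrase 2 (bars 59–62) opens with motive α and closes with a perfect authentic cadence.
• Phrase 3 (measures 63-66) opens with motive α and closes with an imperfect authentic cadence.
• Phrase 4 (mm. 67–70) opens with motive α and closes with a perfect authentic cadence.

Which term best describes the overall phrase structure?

The cadence pattern IAC–PAC–IAC–PAC is weak–strong twice, and phrases 3–4 restate phrases 1–2: a period heard twice, not a double period (which would end weakly at phrase 2).

repeated period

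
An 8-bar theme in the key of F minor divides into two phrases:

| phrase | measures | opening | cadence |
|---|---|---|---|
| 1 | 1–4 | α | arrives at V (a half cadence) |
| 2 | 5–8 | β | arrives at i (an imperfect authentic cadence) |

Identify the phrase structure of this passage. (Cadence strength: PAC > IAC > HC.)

contrasting period

Phrase 1 ends with a half cadence (weaker) and phrase 2 with an imperfect authentic cadence (stronger): antecedent + consequent = a period.
The two phrases open with different material (α / β), so the period is contrasting.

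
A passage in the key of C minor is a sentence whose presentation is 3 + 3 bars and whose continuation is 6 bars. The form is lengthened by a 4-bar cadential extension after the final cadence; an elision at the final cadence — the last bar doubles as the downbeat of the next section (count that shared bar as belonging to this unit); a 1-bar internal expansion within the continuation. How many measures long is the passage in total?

Basic sentence: 3 + 3 + 6 = 12 bars.
12 (basic form) + 4 (cadential extension) + 1 (internal expansion) = 17.
The elision shares a bar with the next section but does not change this unit's count.

17 measures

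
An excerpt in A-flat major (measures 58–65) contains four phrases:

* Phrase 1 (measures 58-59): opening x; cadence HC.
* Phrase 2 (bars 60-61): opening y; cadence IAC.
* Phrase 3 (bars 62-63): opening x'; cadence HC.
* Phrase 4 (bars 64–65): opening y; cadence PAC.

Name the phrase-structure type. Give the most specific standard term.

parallel double period

Four phrases in two halves: the first half (measures 58–61) ends with an imperfect authentic cadence, the second (mm. 62–65) with a perfect authentic cadence — a large antecedent–consequent pair, i.e. a double period.
Phrase 3 begins with the same material as phrase 1, making it parallel.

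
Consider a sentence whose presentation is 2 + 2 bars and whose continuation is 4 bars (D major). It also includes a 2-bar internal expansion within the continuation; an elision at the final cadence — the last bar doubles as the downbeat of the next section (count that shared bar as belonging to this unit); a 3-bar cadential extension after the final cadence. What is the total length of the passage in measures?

13 measures

Basic sentence: 2 + 2 + 4 = 8 bars.
8 (basic form) + 2 (internal expansion) + 3 (cadential extension) = 13.
The elision shares a bar with the next section but does not change this unit's count.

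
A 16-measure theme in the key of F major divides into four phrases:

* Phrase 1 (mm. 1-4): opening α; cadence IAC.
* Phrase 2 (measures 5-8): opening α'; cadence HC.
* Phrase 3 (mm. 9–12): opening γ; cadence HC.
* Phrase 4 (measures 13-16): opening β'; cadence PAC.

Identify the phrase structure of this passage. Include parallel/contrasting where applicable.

contrasting double period

Four phrases in two halves: the first half (measures 1–8) ends with a half cadence, the second (bars 9–16) with a perfect authentic cadence — a large antecedent–consequent pair, i.e. a double period.
Phrase 3 begins with different material from phrase 1, making it contrasting.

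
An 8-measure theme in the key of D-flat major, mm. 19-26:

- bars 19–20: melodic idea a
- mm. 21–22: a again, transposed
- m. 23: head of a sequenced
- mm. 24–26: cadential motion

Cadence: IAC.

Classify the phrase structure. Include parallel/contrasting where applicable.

sentence

Basic idea (measures 19–20) + its repetition (mm. 21-22) form the presentation; fragmentation and cadence (measures 23–26) form the continuation — the 8-bar whole is a sentence.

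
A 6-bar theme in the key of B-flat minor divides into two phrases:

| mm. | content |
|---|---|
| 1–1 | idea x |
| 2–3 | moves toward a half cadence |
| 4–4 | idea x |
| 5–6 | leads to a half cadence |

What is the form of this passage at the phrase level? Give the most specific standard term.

Both phrases have the same opening (x) and the same cadence (half cadence): the second is a restatement, not a consequent, so this is a repeated phrase rather than a period.

repeated phrase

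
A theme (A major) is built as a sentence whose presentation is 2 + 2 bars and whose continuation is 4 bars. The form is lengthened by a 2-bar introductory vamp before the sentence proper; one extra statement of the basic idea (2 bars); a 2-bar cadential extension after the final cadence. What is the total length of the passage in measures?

Basic sentence: 2 + 2 + 4 = 8 bars.
8 (basic form) + 2 (introduction) + 2 (extra statement) + 2 (cadential extension) = 14.

14 measures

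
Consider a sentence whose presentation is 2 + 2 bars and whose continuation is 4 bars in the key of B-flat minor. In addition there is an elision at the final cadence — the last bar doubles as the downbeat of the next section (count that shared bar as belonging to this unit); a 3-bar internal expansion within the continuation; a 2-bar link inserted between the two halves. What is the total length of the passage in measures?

Basic sentence: 2 + 2 + 4 = 8 bars.
8 (basic form) + 3 (internal expansion) + 2 (link) = 13.
The elision shares a bar with the next section but does not change this unit's count.

13 measures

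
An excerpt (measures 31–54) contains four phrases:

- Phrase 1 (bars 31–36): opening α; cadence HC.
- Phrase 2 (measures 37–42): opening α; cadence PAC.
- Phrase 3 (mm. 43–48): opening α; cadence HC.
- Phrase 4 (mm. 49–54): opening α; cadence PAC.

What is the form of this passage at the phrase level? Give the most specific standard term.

The cadence pattern HC–PAC–HC–PAC is weak–strong twice, and phrases 3–4 restate phrases 1–2: a period heard twice, not a double period (which would end weakly at phrase 2).

repeated period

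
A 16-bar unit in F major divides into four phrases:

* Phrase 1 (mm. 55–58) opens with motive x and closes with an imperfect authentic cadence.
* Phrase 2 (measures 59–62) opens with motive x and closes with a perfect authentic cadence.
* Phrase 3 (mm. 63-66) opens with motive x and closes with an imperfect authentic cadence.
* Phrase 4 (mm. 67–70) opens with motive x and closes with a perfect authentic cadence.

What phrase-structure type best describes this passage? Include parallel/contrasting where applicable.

repeated period

The cadence pattern IAC–PAC–IAC–PAC is weak–strong twice, and phrases 3–4 restate phrases 1–2: a period heard twice, not a double period (which would end weakly at phrase 2).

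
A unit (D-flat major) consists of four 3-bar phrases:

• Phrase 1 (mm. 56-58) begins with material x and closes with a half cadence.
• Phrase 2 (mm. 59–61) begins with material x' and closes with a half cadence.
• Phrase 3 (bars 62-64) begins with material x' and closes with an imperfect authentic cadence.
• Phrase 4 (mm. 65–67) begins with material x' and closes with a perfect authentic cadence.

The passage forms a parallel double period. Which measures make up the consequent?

In a double period the four phrases pair into a large antecedent (phrases 1–2, ending half cadence) and a large consequent (phrases 3–4, ending perfect authentic cadence). The consequent spans measures 62–67.

measures 62–67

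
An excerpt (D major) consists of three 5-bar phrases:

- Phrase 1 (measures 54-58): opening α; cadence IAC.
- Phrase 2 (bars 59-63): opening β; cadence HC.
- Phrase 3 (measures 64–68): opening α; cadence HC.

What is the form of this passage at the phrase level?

phrase group

The final phrase closes with a half cadence, which is not stronger than the preceding half cadence; the 3 phrases lack an overall antecedent–consequent design and so form a phrase group.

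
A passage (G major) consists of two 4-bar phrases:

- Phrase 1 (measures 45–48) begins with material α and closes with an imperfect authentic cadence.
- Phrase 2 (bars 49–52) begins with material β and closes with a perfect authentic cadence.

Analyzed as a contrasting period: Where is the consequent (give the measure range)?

measures 49–52

The antecedent is the phrase ending with the weaker cadence (imperfect authentic cadence, phrase 1) and the consequent the one ending more conclusively (perfect authentic cadence, phrase 2); the consequent is bars 49-52.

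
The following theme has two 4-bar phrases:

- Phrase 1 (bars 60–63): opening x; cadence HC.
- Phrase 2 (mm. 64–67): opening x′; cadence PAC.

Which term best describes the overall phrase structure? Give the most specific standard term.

parallel period

Phrase 1 ends with a half cadence (weaker) and phrase 2 with a perfect authentic cadence (stronger): antecedent + consequent = a period.
The two phrases open with the same material (x / x′), so the period is parallel.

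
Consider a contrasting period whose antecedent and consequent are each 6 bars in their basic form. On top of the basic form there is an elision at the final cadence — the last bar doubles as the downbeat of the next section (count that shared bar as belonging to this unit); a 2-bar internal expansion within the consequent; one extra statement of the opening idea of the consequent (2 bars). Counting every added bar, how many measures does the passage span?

16 measures

Basic contrasting period: 6 + 6 = 12 bars.
12 (basic form) + 2 (internal expansion) + 2 (extra statement) = 16.
The elision shares a bar with the next section but does not change this unit's count.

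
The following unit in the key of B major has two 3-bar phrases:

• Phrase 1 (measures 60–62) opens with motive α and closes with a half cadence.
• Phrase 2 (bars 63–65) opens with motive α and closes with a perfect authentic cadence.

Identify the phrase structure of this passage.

parallel period

Phrase 1 ends with a half cadence (weaker) and phrase 2 with a perfect authentic cadence (stronger): antecedent + consequent = a period.
The two phrases open with the same material (α / α), so the period is parallel.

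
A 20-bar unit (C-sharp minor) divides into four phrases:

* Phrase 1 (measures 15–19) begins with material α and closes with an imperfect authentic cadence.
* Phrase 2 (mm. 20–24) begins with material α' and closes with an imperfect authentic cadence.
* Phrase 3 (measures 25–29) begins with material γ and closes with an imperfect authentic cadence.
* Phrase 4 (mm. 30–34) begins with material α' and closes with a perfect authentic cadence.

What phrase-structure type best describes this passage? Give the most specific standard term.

contrasting double period

Four phrases in two halves: the first half (mm. 15–24) ends with an imperfect authentic cadence, the second (bars 25–34) with a perfect authentic cadence — a large antecedent–consequent pair, i.e. a double period.
Phrase 3 begins with different material from phrase 1, making it contrasting.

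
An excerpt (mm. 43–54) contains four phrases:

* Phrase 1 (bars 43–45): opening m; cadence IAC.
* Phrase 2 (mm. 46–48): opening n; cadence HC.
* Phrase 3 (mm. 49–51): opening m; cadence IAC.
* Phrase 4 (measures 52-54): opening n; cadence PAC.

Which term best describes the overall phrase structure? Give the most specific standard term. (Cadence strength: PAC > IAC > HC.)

Four phrases in two halves: the first half (bars 43-48) ends with a half cadence, the second (measures 49–54) with a perfect authentic cadence — a large antecedent–consequent pair, i.e. a double period.
Phrase 3 begins with the same material as phrase 1, making it parallel.

parallel double period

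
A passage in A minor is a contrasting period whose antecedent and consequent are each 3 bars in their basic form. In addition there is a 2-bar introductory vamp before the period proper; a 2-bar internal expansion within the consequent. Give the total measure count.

Basic contrasting period: 3 + 3 = 6 bars.
6 (basic form) + 2 (introduction) + 2 (internal expansion) = 10.

10 measures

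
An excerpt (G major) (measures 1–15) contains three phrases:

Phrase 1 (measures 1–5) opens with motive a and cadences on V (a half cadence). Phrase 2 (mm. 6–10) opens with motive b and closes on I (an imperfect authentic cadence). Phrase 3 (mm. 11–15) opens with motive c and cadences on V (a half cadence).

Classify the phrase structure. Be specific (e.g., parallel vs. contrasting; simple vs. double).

phrase group

The final phrase closes with a half cadence, which is not stronger than the preceding imperfect authentic cadence; the 3 phrases lack an overall antecedent–consequent design and so form a phrase group.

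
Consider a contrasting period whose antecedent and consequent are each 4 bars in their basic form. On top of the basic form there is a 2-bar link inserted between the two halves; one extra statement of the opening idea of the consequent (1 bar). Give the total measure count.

11 measures

Basic contrasting period: 4 + 4 = 8 bars.
8 (basic form) + 2 (link) + 1 (extra statement) = 11.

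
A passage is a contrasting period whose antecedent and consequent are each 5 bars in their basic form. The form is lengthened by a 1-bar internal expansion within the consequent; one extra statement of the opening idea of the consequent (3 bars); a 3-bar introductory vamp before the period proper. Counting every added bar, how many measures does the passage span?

Basic contrasting period: 5 + 5 = 10 bars.
10 (basic form) + 1 (internal expansion) + 3 (extra statement) + 3 (introduction) = 17.

17 measures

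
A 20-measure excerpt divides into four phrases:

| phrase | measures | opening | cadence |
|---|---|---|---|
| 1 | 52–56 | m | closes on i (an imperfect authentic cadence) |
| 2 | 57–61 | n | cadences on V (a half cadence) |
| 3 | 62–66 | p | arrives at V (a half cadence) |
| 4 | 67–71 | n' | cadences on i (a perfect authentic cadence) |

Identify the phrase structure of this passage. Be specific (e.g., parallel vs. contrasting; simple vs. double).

contrasting double period

Four phrases in two halves: the first half (mm. 52-61) ends with a half cadence, the second (mm. 62–71) with a perfect authentic cadence — a large antecedent–consequent pair, i.e. a double period.
Phrase 3 begins with different material from phrase 1, making it contrasting.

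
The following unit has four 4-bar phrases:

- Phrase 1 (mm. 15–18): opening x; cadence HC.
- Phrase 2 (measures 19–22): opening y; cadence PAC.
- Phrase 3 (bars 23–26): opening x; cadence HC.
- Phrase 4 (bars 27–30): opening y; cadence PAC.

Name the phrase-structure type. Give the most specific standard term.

repeated period

The cadence pattern HC–PAC–HC–PAC is weak–strong twice, and phrases 3–4 restate phrases 1–2: a period heard twice, not a double period (which would end weakly at phrase 2).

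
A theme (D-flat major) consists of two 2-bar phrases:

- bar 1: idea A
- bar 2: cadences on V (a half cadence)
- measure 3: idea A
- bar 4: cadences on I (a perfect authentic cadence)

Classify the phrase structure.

Phrase 1 ends with a half cadence (weaker) and phrase 2 with a perfect authentic cadence (stronger): antecedent + consequent = a period.
The two phrases open with the same material (A / A), so the period is parallel.

parallel period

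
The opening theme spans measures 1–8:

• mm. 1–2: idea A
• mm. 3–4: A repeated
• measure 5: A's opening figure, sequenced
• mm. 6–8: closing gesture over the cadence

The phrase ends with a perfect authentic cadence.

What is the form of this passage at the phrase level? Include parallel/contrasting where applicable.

Basic idea (mm. 1–2) + its repetition (mm. 3-4) form the presentation; fragmentation and cadence (mm. 5–8) form the continuation — the 8-bar whole is a sentence.

sentence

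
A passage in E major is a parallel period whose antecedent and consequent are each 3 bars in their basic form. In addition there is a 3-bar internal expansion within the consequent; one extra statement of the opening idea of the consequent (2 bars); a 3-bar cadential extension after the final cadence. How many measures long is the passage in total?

Basic parallel period: 3 + 3 = 6 bars.
6 (basic form) + 3 (internal expansion) + 2 (extra statement) + 3 (cadential extension) = 14.

14 measures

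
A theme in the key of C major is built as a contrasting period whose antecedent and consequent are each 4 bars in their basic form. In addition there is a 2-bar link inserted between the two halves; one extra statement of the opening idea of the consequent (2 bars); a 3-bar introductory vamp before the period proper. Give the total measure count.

15 measures

Basic contrasting period: 4 + 4 = 8 bars.
8 (basic form) + 2 (link) + 2 (extra statement) + 3 (introduction) = 15.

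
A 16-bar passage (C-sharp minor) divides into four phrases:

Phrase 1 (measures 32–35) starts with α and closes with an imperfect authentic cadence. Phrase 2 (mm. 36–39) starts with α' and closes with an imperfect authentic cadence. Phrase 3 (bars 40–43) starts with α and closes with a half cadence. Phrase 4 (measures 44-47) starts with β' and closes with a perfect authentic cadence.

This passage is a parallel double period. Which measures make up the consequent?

In a double period the four phrases pair into a large antecedent (phrases 1–2, ending imperfect authentic cadence) and a large consequent (phrases 3–4, ending perfect authentic cadence). The consequent spans mm. 40-47.

measures 40–47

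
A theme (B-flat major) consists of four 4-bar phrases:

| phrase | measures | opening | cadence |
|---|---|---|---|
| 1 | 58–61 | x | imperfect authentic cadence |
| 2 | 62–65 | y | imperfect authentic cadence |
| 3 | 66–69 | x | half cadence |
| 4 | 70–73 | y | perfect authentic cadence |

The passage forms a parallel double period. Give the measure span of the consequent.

In a double period the first pair of phrases (ending imperfect authentic cadence) is the large antecedent and the second pair (ending perfect authentic cadence) is the large consequent; the consequent is measures 66–73.

measures 66–73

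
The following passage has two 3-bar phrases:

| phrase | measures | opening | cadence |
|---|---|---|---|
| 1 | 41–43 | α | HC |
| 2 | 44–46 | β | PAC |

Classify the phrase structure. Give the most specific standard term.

contrasting period

Phrase 1 ends with a half cadence (weaker) and phrase 2 with a perfect authentic cadence (stronger): antecedent + consequent = a period.
The two phrases open with different material (α / β), so the period is contrasting.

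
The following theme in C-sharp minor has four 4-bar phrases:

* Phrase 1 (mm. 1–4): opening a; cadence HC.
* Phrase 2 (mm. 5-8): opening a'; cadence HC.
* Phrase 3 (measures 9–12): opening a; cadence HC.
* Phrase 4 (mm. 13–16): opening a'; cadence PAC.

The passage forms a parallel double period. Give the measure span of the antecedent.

measures 1–8

In a double period the first pair of phrases (ending half cadence) is the large antecedent and the second pair (ending perfect authentic cadence) is the large consequent; the antecedent is measures 1–8.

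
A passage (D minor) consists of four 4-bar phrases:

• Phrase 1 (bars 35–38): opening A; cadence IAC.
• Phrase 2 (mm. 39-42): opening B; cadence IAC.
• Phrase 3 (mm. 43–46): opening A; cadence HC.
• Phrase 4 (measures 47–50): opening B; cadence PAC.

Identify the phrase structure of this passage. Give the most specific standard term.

parallel double period

Four phrases in two halves: the first half (bars 35-42) ends with an imperfect authentic cadence, the second (mm. 43–50) with a perfect authentic cadence — a large antecedent–consequent pair, i.e. a double period.
Phrase 3 begins with the same material as phrase 1, making it parallel.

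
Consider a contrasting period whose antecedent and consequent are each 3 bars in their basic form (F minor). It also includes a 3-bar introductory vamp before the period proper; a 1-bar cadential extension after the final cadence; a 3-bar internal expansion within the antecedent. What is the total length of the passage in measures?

13 measures

Basic contrasting period: 3 + 3 = 6 bars.
6 (basic form) + 3 (introduction) + 1 (cadential extension) + 3 (internal expansion) = 13.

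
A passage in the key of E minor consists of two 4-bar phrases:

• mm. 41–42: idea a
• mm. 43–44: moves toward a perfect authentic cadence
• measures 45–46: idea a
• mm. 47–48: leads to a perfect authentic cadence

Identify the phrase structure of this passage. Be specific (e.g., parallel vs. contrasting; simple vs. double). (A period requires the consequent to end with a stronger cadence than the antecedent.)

Both phrases have the same opening (a) and the same cadence (perfect authentic cadence): the second is a restatement, not a consequent, so this is a repeated phrase rather than a period.

repeated phrase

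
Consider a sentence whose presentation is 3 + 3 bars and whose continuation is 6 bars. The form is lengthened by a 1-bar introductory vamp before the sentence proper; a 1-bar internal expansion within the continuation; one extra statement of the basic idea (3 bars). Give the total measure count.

17 measures

Basic sentence: 3 + 3 + 6 = 12 bars.
12 (basic form) + 1 (introduction) + 1 (internal expansion) + 3 (extra statement) = 17.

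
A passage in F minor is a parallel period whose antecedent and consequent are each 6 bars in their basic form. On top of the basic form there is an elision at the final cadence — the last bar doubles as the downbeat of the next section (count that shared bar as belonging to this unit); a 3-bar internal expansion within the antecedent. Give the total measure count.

15 measures

Basic parallel period: 6 + 6 = 12 bars.
12 (basic form) + 3 (internal expansion) = 15.
The elision shares a bar with the next section but does not change this unit's count.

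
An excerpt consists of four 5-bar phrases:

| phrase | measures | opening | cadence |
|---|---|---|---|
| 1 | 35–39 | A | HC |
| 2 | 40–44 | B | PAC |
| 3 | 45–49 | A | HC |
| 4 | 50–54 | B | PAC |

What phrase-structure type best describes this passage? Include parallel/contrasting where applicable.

repeated period

The cadence pattern HC–PAC–HC–PAC is weak–strong twice, and phrases 3–4 restate phrases 1–2: a period heard twice, not a double period (which would end weakly at phrase 2).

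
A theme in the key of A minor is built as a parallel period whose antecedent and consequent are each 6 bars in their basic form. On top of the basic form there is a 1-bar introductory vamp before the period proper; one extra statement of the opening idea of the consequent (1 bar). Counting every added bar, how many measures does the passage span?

Basic parallel period: 6 + 6 = 12 bars.
12 (basic form) + 1 (introduction) + 1 (extra statement) = 14.

14 measures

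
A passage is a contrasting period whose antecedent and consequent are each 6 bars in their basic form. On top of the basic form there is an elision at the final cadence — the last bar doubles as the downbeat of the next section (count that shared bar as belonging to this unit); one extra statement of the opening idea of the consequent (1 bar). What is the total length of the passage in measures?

13 measures

Basic contrasting period: 6 + 6 = 12 bars.
12 (basic form) + 1 (extra statement) = 13.
The elision shares a bar with the next section but does not change this unit's count.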